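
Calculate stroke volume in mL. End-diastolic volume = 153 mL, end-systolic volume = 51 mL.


SV = EDV - ESV
SV = 153 - 51
SV = 102 mL


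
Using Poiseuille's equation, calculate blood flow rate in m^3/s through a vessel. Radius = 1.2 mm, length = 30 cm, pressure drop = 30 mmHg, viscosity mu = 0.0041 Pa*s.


Q = pi*r^4*dP / (8*mu*L)
r = 0.0012 m, L = 0.3 m
dP = 30 mmHg = 3999.66 Pa
Q = 2.6479e-06 m^3/s


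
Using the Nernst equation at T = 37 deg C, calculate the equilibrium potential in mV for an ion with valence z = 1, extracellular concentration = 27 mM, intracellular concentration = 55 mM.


E = (RT/(zF)) * ln(C_out/C_in)
T = 37 + 273.15 = 310.15 K
E = (8.314 * 310.15 / (1 * 96485)) * ln(27/55)
E = -19.01 mV


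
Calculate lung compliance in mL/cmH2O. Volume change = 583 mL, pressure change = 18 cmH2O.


C = dV / dP
C = 583 / 18
C = 32.39 mL/cmH2O


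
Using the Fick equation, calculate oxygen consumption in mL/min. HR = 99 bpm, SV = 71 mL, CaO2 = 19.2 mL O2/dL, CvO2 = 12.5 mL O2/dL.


CO = HR*SV = 99*71/1000 = 7.029 L/min
a-v O2 diff = 19.2 - 12.5 = 6.7 mL/dL
VO2 = CO * (CaO2-CvO2) * 10 dL/L
VO2 = 7.029 * 6.7 * 10
VO2 = 470.9 mL/min


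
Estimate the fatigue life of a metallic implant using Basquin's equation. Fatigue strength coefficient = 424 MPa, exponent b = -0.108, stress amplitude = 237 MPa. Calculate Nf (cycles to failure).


sigma_a = sigma_f' * (2Nf)^b
2Nf = (sigma_a/sigma_f')^(1/b)
2Nf = (237/424)^(1/-0.108)
2Nf = 218.29864
Nf = 109.1


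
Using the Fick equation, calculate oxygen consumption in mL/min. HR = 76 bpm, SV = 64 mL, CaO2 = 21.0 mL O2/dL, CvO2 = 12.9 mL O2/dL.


CO = HR*SV = 76*64/1000 = 4.864 L/min
a-v O2 diff = 21.0 - 12.9 = 8.1 mL/dL
VO2 = CO * (CaO2-CvO2) * 10 dL/L
VO2 = 4.864 * 8.1 * 10
VO2 = 394 mL/min


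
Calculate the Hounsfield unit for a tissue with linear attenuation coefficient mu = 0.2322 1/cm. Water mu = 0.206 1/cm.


HU = ((mu_tissue - mu_water) / mu_water) * 1000
HU = ((0.2322 - 0.206) / 0.206) * 1000
HU = 127.2


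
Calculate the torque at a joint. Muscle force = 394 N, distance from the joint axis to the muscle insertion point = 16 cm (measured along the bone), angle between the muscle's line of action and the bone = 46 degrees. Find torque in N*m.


Torque = F * d * sin(theta)   (moment arm = d*sin(theta))
d = 16 cm = 0.16 m
Torque = 394 * 0.16 * sin(46)
Torque = 45.35 N*m


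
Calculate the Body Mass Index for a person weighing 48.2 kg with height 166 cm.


BMI = weight / height^2
height = 166 cm = 1.66 m
BMI = 48.2 / 1.66^2
BMI = 17.49 kg/m^2


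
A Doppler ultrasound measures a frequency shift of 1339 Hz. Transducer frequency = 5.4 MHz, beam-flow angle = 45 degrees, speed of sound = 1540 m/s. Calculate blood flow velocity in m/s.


v = fd * c / (2 * f0 * cos(theta))
v = 1339 * 1540 / (2 * 5.4000e+06 * cos(45))
v = 0.27 m/s


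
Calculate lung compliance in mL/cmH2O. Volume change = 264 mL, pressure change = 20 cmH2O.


C = dV / dP
C = 264 / 20
C = 13.2 mL/cmH2O


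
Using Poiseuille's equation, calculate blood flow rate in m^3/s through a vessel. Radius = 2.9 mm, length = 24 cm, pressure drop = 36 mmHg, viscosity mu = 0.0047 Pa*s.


Q = pi*r^4*dP / (8*mu*L)
r = 0.0029 m, L = 0.24 m
dP = 36 mmHg = 4799.592 Pa
Q = 1.1818e-04 m^3/s


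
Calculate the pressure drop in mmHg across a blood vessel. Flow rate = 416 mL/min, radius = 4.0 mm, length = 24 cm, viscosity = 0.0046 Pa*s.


dP = 8*mu*L*Q / (pi*r^4)
Q = 416 mL/min = 6.93333e-06 m^3/s
dP = 76.1397 Pa = 76.1397 / 133.322 mmHg = 0.5711 mmHg


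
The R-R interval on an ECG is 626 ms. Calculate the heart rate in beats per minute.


HR = 60 / RR_interval(s)
RR = 626 ms = 0.626 s
HR = 60 / 0.626 = 95.85 bpm


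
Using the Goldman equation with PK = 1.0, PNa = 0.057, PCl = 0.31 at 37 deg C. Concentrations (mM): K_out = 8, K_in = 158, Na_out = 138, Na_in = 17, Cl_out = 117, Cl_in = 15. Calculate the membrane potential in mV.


Vm = (RT/F)*ln((PK*Ko + PNa*Nao + PCl*Cli)/(PK*Ki + PNa*Nai + PCl*Clo))
Numer = 20.516, Denom = 195.239
Vm = -60.21 mV


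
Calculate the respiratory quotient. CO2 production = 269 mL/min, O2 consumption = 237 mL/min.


RQ = VCO2 / VO2
RQ = 269 / 237
RQ = 1.135


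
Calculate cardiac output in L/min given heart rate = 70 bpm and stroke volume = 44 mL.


CO = HR * SV
CO = 70 * 44 / 1000
CO = 3.08 L/min


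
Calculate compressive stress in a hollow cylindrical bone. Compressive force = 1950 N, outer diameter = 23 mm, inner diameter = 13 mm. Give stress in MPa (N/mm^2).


A = pi*(r_o^2 - r_i^2)
r_o = 11.5 mm, r_i = 6.5 mm
A = 282.743 mm^2
sigma = F/A = 1950 / 282.743
sigma = 6.897 MPa


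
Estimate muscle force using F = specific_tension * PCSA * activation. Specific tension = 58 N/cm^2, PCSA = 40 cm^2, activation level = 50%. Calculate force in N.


F = sigma * PCSA * activation
F = 58 * 40 * 0.5
F = 1160 N


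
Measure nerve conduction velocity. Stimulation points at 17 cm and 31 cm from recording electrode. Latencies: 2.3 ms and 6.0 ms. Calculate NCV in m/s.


Distance = (31 - 17) / 100 = 0.14 m
dt = (6.0 - 2.3) / 1000 = 0.0037 s
NCV = dist / dt = 37.84 m/s


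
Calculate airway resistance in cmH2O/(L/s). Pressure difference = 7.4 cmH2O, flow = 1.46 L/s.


R = dP / flow
R = 7.4 / 1.46
R = 5.068 cmH2O/(L/s)


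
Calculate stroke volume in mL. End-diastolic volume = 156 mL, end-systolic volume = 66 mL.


SV = EDV - ESV
SV = 156 - 66
SV = 90 mL


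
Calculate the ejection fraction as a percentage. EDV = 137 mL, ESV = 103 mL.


SV = EDV - ESV = 137 - 103 = 34 mL
EF = SV/EDV * 100 = 34/137 * 100
EF = 24.82%


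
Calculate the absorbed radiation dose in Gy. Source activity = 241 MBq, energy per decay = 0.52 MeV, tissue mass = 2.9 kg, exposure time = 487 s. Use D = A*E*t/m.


A = 241 MBq = 2.4100e+08 Bq
E = 0.52 MeV = 8.3304e-14 J
D = A*E*t/m = 2.4100e+08*8.3304e-14*487/2.9
D = 0.003371 Gy


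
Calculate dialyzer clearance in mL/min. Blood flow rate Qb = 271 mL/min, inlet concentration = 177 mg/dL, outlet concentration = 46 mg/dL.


K = Qb * (Cb_in - Cb_out) / Cb_in
K = 271 * (177 - 46) / 177
K = 200.6 mL/min


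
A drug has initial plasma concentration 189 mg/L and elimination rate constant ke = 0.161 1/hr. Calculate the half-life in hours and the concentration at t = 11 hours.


t_half = ln(2) / ke = 0.693147 / 0.161 = 4.305 hr
C(t) = C0 * exp(-ke*t) = 189 * exp(-0.161*11)
C(11) = 32.16 mg/L


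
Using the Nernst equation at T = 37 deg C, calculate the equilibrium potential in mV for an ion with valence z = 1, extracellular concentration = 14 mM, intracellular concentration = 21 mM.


E = (RT/(zF)) * ln(C_out/C_in)
T = 37 + 273.15 = 310.15 K
E = (8.314 * 310.15 / (1 * 96485)) * ln(14/21)
E = -10.84 mV


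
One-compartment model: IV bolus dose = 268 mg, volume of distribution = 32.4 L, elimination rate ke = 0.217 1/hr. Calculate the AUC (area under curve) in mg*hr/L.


C0 = Dose/Vd = 268/32.4 = 8.2716 mg/L
AUC = C0/ke = 8.2716/0.217
AUC = 38.12 mg*hr/L


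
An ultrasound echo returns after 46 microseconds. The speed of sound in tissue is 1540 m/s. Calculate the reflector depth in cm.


depth = c * t / 2
t = 46 us = 4.6000e-05 s
depth = 1540 * 4.6000e-05 / 2
depth = 0.03542 m = 3.542 cm


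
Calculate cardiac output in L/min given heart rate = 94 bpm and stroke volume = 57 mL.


CO = HR * SV
CO = 94 * 57 / 1000
CO = 5.358 L/min


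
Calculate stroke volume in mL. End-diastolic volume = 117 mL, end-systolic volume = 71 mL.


SV = EDV - ESV
SV = 117 - 71
SV = 46 mL


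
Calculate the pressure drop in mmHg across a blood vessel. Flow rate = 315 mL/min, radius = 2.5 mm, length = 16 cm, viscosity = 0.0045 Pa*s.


dP = 8*mu*L*Q / (pi*r^4)
Q = 315 mL/min = 5.25e-06 m^3/s
dP = 246.418 Pa = 246.418 / 133.322 mmHg = 1.848 mmHg


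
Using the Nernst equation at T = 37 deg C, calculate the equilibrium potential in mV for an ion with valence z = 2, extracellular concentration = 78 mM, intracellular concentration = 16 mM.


E = (RT/(zF)) * ln(C_out/C_in)
T = 37 + 273.15 = 310.15 K
E = (8.314 * 310.15 / (2 * 96485)) * ln(78/16)
E = 21.17 mV


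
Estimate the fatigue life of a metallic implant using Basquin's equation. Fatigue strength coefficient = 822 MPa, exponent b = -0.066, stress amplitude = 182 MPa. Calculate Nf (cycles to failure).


sigma_a = sigma_f' * (2Nf)^b
2Nf = (sigma_a/sigma_f')^(1/b)
2Nf = (182/822)^(1/-0.066)
2Nf = 8.3410098e+09
Nf = 4.1705e+09


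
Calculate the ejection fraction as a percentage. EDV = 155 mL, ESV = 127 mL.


SV = EDV - ESV = 155 - 127 = 28 mL
EF = SV/EDV * 100 = 28/155 * 100
EF = 18.06%


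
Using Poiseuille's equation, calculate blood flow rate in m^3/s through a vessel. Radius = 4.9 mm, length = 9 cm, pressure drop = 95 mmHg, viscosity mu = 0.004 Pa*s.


Q = pi*r^4*dP / (8*mu*L)
r = 0.0049 m, L = 0.09 m
dP = 95 mmHg = 12665.59 Pa
Q = 0.007965 m^3/s


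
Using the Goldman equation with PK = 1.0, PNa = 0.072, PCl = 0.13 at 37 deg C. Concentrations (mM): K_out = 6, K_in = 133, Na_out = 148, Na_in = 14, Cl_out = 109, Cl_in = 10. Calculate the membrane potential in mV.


Vm = (RT/F)*ln((PK*Ko + PNa*Nao + PCl*Cli)/(PK*Ki + PNa*Nai + PCl*Clo))
Numer = 17.956, Denom = 148.178
Vm = -56.4 mV


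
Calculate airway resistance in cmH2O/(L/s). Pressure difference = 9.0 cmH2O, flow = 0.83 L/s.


R = dP / flow
R = 9.0 / 0.83
R = 10.84 cmH2O/(L/s)


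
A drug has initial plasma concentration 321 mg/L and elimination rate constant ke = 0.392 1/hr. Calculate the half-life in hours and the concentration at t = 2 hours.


t_half = ln(2) / ke = 0.693147 / 0.392 = 1.768 hr
C(t) = C0 * exp(-ke*t) = 321 * exp(-0.392*2)
C(2) = 146.6 mg/L


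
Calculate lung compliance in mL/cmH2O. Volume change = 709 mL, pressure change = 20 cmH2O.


C = dV / dP
C = 709 / 20
C = 35.45 mL/cmH2O


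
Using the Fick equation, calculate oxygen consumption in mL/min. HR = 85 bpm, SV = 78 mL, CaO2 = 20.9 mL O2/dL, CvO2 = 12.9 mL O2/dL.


CO = HR*SV = 85*78/1000 = 6.63 L/min
a-v O2 diff = 20.9 - 12.9 = 8 mL/dL
VO2 = CO * (CaO2-CvO2) * 10 dL/L
VO2 = 6.63 * 8 * 10
VO2 = 530.4 mL/min


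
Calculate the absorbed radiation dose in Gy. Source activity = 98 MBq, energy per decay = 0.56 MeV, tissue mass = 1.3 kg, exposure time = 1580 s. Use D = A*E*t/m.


A = 98 MBq = 9.8000e+07 Bq
E = 0.56 MeV = 8.9712e-14 J
D = A*E*t/m = 9.8000e+07*8.9712e-14*1580/1.3
D = 0.01069 Gy


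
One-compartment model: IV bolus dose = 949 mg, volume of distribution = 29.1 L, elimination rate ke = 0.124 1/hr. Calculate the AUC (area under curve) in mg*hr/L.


C0 = Dose/Vd = 949/29.1 = 32.6117 mg/L
AUC = C0/ke = 32.6117/0.124
AUC = 263 mg*hr/L


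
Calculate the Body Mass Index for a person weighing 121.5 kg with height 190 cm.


BMI = weight / height^2
height = 190 cm = 1.9 m
BMI = 121.5 / 1.9^2
BMI = 33.66 kg/m^2


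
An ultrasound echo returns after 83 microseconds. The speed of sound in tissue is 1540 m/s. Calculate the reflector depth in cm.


depth = c * t / 2
t = 83 us = 8.3000e-05 s
depth = 1540 * 8.3000e-05 / 2
depth = 0.06391 m = 6.391 cm


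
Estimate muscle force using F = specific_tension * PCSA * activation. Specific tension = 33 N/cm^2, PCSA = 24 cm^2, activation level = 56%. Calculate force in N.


F = sigma * PCSA * activation
F = 33 * 24 * 0.56
F = 443.5 N


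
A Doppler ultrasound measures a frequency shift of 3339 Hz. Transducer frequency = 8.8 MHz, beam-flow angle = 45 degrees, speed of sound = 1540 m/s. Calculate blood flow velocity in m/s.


v = fd * c / (2 * f0 * cos(theta))
v = 3339 * 1540 / (2 * 8.8000e+06 * cos(45))
v = 0.4132 m/s


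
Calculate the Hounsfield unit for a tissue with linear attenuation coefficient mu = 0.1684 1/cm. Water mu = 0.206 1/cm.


HU = ((mu_tissue - mu_water) / mu_water) * 1000
HU = ((0.1684 - 0.206) / 0.206) * 1000
HU = -182.5


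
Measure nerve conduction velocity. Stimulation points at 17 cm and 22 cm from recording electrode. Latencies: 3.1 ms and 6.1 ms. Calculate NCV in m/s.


Distance = (22 - 17) / 100 = 0.05 m
dt = (6.1 - 3.1) / 1000 = 0.003 s
NCV = dist / dt = 16.67 m/s


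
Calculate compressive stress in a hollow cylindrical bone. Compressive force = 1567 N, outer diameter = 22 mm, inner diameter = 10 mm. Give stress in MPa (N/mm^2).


A = pi*(r_o^2 - r_i^2)
r_o = 11 mm, r_i = 5 mm
A = 301.593 mm^2
sigma = F/A = 1567 / 301.593
sigma = 5.196 MPa


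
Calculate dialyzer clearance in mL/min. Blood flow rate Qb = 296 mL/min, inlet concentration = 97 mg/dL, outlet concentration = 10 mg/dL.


K = Qb * (Cb_in - Cb_out) / Cb_in
K = 296 * (97 - 10) / 97
K = 265.5 mL/min


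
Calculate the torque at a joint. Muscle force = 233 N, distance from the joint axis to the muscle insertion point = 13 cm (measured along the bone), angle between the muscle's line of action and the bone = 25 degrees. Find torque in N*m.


Torque = F * d * sin(theta)   (moment arm = d*sin(theta))
d = 13 cm = 0.13 m
Torque = 233 * 0.13 * sin(25)
Torque = 12.8 N*m


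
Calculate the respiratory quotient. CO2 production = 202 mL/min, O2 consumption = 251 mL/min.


RQ = VCO2 / VO2
RQ = 202 / 251
RQ = 0.8048


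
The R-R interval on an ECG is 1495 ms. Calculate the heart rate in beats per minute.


HR = 60 / RR_interval(s)
RR = 1495 ms = 1.495 s
HR = 60 / 1.495 = 40.13 bpm


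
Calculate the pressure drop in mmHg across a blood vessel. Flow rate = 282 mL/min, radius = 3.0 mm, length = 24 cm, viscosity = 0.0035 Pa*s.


dP = 8*mu*L*Q / (pi*r^4)
Q = 282 mL/min = 4.7e-06 m^3/s
dP = 124.117 Pa = 124.117 / 133.322 mmHg = 0.931 mmHg


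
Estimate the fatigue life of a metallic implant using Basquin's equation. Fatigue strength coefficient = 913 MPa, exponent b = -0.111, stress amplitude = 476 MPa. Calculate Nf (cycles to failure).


sigma_a = sigma_f' * (2Nf)^b
2Nf = (sigma_a/sigma_f')^(1/b)
2Nf = (476/913)^(1/-0.111)
2Nf = 353.44574
Nf = 176.7


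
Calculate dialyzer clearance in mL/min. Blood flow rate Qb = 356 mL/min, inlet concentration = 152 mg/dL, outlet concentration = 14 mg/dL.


K = Qb * (Cb_in - Cb_out) / Cb_in
K = 356 * (152 - 14) / 152
K = 323.2 mL/min


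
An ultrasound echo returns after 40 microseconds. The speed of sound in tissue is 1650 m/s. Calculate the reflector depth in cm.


depth = c * t / 2
t = 40 us = 4.0000e-05 s
depth = 1650 * 4.0000e-05 / 2
depth = 0.033 m = 3.3 cm


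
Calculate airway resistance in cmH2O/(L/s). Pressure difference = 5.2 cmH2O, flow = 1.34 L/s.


R = dP / flow
R = 5.2 / 1.34
R = 3.881 cmH2O/(L/s)


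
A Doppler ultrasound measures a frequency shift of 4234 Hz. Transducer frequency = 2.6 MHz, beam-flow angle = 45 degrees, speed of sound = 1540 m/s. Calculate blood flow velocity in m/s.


v = fd * c / (2 * f0 * cos(theta))
v = 4234 * 1540 / (2 * 2.6000e+06 * cos(45))
v = 1.773 m/s


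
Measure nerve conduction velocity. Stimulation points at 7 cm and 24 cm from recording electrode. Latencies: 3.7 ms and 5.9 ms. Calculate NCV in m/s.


Distance = (24 - 7) / 100 = 0.17 m
dt = (5.9 - 3.7) / 1000 = 0.0022 s
NCV = dist / dt = 77.27 m/s


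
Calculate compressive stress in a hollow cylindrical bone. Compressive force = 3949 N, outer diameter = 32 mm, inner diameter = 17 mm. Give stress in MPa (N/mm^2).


A = pi*(r_o^2 - r_i^2)
r_o = 16 mm, r_i = 8.5 mm
A = 577.268 mm^2
sigma = F/A = 3949 / 577.268
sigma = 6.841 MPa


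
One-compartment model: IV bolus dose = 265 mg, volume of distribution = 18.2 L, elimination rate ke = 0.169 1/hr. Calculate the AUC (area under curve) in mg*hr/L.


C0 = Dose/Vd = 265/18.2 = 14.5604 mg/L
AUC = C0/ke = 14.5604/0.169
AUC = 86.16 mg*hr/L


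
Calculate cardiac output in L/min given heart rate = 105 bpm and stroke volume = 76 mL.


CO = HR * SV
CO = 105 * 76 / 1000
CO = 7.98 L/min


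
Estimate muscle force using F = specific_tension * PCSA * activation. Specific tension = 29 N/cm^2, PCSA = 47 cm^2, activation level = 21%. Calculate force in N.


F = sigma * PCSA * activation
F = 29 * 47 * 0.21
F = 286.2 N


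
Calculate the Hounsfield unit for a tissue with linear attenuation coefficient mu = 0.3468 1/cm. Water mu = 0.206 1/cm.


HU = ((mu_tissue - mu_water) / mu_water) * 1000
HU = ((0.3468 - 0.206) / 0.206) * 1000
HU = 683.5


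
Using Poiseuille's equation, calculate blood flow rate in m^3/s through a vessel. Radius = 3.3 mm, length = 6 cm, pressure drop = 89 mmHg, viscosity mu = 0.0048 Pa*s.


Q = pi*r^4*dP / (8*mu*L)
r = 0.0033 m, L = 0.06 m
dP = 89 mmHg = 11865.658 Pa
Q = 0.001919 m^3/s


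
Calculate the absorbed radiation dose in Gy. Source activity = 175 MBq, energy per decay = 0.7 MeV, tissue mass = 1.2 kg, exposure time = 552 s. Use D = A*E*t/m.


A = 175 MBq = 1.7500e+08 Bq
E = 0.7 MeV = 1.1214e-13 J
D = A*E*t/m = 1.7500e+08*1.1214e-13*552/1.2
D = 0.009027 Gy


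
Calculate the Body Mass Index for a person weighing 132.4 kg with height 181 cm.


BMI = weight / height^2
height = 181 cm = 1.81 m
BMI = 132.4 / 1.81^2
BMI = 40.41 kg/m^2


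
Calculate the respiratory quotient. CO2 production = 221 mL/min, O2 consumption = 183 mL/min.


RQ = VCO2 / VO2
RQ = 221 / 183
RQ = 1.208


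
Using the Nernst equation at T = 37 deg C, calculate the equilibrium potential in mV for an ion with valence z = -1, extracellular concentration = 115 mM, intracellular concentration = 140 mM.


E = (RT/(zF)) * ln(C_out/C_in)
T = 37 + 273.15 = 310.15 K
E = (8.314 * 310.15 / (-1 * 96485)) * ln(115/140)
E = 5.257 mV


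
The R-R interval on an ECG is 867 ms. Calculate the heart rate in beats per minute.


HR = 60 / RR_interval(s)
RR = 867 ms = 0.867 s
HR = 60 / 0.867 = 69.2 bpm


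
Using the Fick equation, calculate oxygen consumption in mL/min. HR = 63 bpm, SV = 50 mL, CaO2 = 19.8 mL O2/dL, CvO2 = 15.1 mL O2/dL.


CO = HR*SV = 63*50/1000 = 3.15 L/min
a-v O2 diff = 19.8 - 15.1 = 4.7 mL/dL
VO2 = CO * (CaO2-CvO2) * 10 dL/L
VO2 = 3.15 * 4.7 * 10
VO2 = 148.1 mL/min


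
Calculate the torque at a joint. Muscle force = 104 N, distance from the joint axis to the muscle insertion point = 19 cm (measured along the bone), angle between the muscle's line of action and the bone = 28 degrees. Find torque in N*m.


Torque = F * d * sin(theta)   (moment arm = d*sin(theta))
d = 19 cm = 0.19 m
Torque = 104 * 0.19 * sin(28)
Torque = 9.277 N*m


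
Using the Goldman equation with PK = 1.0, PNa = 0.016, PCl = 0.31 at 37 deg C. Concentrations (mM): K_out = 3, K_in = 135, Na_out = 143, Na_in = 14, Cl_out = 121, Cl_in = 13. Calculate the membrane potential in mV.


Vm = (RT/F)*ln((PK*Ko + PNa*Nao + PCl*Cli)/(PK*Ki + PNa*Nai + PCl*Clo))
Numer = 9.318, Denom = 172.734
Vm = -78.03 mV


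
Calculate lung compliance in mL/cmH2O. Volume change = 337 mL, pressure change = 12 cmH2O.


C = dV / dP
C = 337 / 12
C = 28.08 mL/cmH2O


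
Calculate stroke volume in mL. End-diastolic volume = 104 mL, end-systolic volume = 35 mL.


SV = EDV - ESV
SV = 104 - 35
SV = 69 mL


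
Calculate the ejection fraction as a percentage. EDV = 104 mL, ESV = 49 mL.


SV = EDV - ESV = 104 - 49 = 55 mL
EF = SV/EDV * 100 = 55/104 * 100
EF = 52.88%


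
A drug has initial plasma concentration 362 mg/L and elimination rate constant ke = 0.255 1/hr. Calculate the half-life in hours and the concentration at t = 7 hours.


t_half = ln(2) / ke = 0.693147 / 0.255 = 2.718 hr
C(t) = C0 * exp(-ke*t) = 362 * exp(-0.255*7)
C(7) = 60.74 mg/L


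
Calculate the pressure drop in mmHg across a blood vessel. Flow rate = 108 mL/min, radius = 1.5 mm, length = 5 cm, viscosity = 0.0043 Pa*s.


dP = 8*mu*L*Q / (pi*r^4)
Q = 108 mL/min = 1.8e-06 m^3/s
dP = 194.664 Pa = 194.664 / 133.322 mmHg = 1.46 mmHg


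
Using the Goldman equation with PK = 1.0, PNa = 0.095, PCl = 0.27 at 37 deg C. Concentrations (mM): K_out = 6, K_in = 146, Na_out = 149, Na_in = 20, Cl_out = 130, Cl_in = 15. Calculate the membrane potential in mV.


Vm = (RT/F)*ln((PK*Ko + PNa*Nao + PCl*Cli)/(PK*Ki + PNa*Nai + PCl*Clo))
Numer = 24.205, Denom = 183
Vm = -54.06 mV


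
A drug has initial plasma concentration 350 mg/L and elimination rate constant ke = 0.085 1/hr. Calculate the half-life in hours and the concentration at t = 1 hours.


t_half = ln(2) / ke = 0.693147 / 0.085 = 8.155 hr
C(t) = C0 * exp(-ke*t) = 350 * exp(-0.085*1)
C(1) = 321.5 mg/L


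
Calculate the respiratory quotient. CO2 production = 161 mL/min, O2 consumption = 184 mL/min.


RQ = VCO2 / VO2
RQ = 161 / 184
RQ = 0.875


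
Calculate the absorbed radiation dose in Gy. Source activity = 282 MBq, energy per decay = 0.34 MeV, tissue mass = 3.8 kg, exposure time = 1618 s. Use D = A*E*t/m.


A = 282 MBq = 2.8200e+08 Bq
E = 0.34 MeV = 5.4468e-14 J
D = A*E*t/m = 2.8200e+08*5.4468e-14*1618/3.8
D = 0.00654 Gy


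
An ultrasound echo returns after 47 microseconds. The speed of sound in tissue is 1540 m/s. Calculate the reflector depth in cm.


depth = c * t / 2
t = 47 us = 4.7000e-05 s
depth = 1540 * 4.7000e-05 / 2
depth = 0.03619 m = 3.619 cm


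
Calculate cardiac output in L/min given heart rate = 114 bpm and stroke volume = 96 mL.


CO = HR * SV
CO = 114 * 96 / 1000
CO = 10.94 L/min


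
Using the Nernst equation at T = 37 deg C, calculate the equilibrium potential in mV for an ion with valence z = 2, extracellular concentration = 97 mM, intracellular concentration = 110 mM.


E = (RT/(zF)) * ln(C_out/C_in)
T = 37 + 273.15 = 310.15 K
E = (8.314 * 310.15 / (2 * 96485)) * ln(97/110)
E = -1.681 mV


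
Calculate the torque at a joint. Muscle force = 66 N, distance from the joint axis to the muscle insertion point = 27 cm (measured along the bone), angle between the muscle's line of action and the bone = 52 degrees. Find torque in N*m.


Torque = F * d * sin(theta)   (moment arm = d*sin(theta))
d = 27 cm = 0.27 m
Torque = 66 * 0.27 * sin(52)
Torque = 14.04 N*m


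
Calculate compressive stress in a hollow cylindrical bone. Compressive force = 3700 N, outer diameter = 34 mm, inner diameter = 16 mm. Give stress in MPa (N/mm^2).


A = pi*(r_o^2 - r_i^2)
r_o = 17 mm, r_i = 8 mm
A = 706.858 mm^2
sigma = F/A = 3700 / 706.858
sigma = 5.234 MPa


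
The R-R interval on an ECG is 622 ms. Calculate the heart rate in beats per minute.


HR = 60 / RR_interval(s)
RR = 622 ms = 0.622 s
HR = 60 / 0.622 = 96.46 bpm


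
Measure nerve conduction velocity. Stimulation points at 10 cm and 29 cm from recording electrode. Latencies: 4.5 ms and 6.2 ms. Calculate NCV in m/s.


Distance = (29 - 10) / 100 = 0.19 m
dt = (6.2 - 4.5) / 1000 = 0.0017 s
NCV = dist / dt = 111.8 m/s


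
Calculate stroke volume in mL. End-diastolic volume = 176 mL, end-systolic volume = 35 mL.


SV = EDV - ESV
SV = 176 - 35
SV = 141 mL


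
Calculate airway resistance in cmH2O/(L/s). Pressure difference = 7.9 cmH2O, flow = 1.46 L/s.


R = dP / flow
R = 7.9 / 1.46
R = 5.411 cmH2O/(L/s)


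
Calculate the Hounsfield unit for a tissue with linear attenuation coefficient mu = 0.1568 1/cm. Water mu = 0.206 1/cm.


HU = ((mu_tissue - mu_water) / mu_water) * 1000
HU = ((0.1568 - 0.206) / 0.206) * 1000
HU = -238.8


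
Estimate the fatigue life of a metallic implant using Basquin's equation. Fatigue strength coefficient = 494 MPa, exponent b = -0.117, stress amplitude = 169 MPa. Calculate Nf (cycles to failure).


sigma_a = sigma_f' * (2Nf)^b
2Nf = (sigma_a/sigma_f')^(1/b)
2Nf = (169/494)^(1/-0.117)
2Nf = 9583.862
Nf = 4792


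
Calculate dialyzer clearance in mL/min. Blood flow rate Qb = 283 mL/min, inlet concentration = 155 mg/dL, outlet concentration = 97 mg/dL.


K = Qb * (Cb_in - Cb_out) / Cb_in
K = 283 * (155 - 97) / 155
K = 105.9 mL/min


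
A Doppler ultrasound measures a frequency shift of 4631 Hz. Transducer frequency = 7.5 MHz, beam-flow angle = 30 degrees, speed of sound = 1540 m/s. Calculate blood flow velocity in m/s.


v = fd * c / (2 * f0 * cos(theta))
v = 4631 * 1540 / (2 * 7.5000e+06 * cos(30))
v = 0.549 m/s


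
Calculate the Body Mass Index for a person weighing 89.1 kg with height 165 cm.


BMI = weight / height^2
height = 165 cm = 1.65 m
BMI = 89.1 / 1.65^2
BMI = 32.73 kg/m^2


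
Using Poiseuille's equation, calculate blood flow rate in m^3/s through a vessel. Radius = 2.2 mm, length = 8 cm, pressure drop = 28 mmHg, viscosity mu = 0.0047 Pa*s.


Q = pi*r^4*dP / (8*mu*L)
r = 0.0022 m, L = 0.08 m
dP = 28 mmHg = 3733.016 Pa
Q = 9.1332e-05 m^3/s


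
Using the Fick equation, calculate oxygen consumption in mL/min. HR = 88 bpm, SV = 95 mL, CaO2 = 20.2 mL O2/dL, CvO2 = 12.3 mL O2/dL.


CO = HR*SV = 88*95/1000 = 8.36 L/min
a-v O2 diff = 20.2 - 12.3 = 7.9 mL/dL
VO2 = CO * (CaO2-CvO2) * 10 dL/L
VO2 = 8.36 * 7.9 * 10
VO2 = 660.4 mL/min


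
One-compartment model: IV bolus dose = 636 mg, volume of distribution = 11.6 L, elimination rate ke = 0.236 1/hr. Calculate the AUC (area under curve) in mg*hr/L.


C0 = Dose/Vd = 636/11.6 = 54.8276 mg/L
AUC = C0/ke = 54.8276/0.236
AUC = 232.3 mg*hr/L


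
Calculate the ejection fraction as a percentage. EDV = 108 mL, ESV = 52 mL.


SV = EDV - ESV = 108 - 52 = 56 mL
EF = SV/EDV * 100 = 56/108 * 100
EF = 51.85%


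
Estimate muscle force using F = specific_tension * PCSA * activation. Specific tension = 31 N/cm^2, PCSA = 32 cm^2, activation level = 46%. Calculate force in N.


F = sigma * PCSA * activation
F = 31 * 32 * 0.46
F = 456.3 N


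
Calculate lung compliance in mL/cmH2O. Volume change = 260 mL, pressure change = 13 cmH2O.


C = dV / dP
C = 260 / 13
C = 20 mL/cmH2O


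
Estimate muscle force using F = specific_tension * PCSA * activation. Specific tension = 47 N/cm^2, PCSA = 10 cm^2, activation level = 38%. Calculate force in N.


F = sigma * PCSA * activation
F = 47 * 10 * 0.38
F = 178.6 N


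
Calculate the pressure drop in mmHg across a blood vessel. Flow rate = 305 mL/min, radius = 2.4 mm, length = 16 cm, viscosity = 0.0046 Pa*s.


dP = 8*mu*L*Q / (pi*r^4)
Q = 305 mL/min = 5.08333e-06 m^3/s
dP = 287.158 Pa = 287.158 / 133.322 mmHg = 2.154 mmHg


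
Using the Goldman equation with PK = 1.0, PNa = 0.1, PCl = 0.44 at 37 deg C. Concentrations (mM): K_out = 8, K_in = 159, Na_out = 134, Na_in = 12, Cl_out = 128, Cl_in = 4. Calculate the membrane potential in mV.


Vm = (RT/F)*ln((PK*Ko + PNa*Nao + PCl*Cli)/(PK*Ki + PNa*Nai + PCl*Clo))
Numer = 23.16, Denom = 216.52
Vm = -59.74 mV


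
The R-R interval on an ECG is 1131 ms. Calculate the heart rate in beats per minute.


HR = 60 / RR_interval(s)
RR = 1131 ms = 1.131 s
HR = 60 / 1.131 = 53.05 bpm


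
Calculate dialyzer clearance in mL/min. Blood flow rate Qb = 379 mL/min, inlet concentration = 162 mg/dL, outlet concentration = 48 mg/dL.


K = Qb * (Cb_in - Cb_out) / Cb_in
K = 379 * (162 - 48) / 162
K = 266.7 mL/min


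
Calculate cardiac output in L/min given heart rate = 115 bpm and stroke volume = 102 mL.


CO = HR * SV
CO = 115 * 102 / 1000
CO = 11.73 L/min


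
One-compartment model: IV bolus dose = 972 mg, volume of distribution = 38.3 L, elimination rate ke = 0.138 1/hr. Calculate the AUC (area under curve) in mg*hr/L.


C0 = Dose/Vd = 972/38.3 = 25.3786 mg/L
AUC = C0/ke = 25.3786/0.138
AUC = 183.9 mg*hr/L


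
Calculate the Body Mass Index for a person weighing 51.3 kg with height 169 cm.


BMI = weight / height^2
height = 169 cm = 1.69 m
BMI = 51.3 / 1.69^2
BMI = 17.96 kg/m^2


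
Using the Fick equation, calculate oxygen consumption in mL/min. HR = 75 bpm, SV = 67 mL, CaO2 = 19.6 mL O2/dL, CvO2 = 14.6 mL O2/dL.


CO = HR*SV = 75*67/1000 = 5.025 L/min
a-v O2 diff = 19.6 - 14.6 = 5 mL/dL
VO2 = CO * (CaO2-CvO2) * 10 dL/L
VO2 = 5.025 * 5 * 10
VO2 = 251.3 mL/min


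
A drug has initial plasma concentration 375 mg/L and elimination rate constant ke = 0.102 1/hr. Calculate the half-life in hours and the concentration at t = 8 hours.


t_half = ln(2) / ke = 0.693147 / 0.102 = 6.796 hr
C(t) = C0 * exp(-ke*t) = 375 * exp(-0.102*8)
C(8) = 165.8 mg/L


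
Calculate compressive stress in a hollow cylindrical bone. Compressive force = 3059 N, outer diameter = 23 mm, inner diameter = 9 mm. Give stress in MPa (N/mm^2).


A = pi*(r_o^2 - r_i^2)
r_o = 11.5 mm, r_i = 4.5 mm
A = 351.858 mm^2
sigma = F/A = 3059 / 351.858
sigma = 8.694 MPa


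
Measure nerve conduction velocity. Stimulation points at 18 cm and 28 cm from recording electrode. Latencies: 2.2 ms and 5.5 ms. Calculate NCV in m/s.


Distance = (28 - 18) / 100 = 0.1 m
dt = (5.5 - 2.2) / 1000 = 0.0033 s
NCV = dist / dt = 30.3 m/s


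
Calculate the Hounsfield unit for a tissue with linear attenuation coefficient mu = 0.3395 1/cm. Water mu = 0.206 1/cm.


HU = ((mu_tissue - mu_water) / mu_water) * 1000
HU = ((0.3395 - 0.206) / 0.206) * 1000
HU = 648.1


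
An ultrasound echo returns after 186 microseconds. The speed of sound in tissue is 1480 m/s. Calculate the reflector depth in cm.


depth = c * t / 2
t = 186 us = 1.8600e-04 s
depth = 1480 * 1.8600e-04 / 2
depth = 0.13764 m = 13.764 cm


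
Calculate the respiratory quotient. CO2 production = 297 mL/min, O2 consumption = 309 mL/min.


RQ = VCO2 / VO2
RQ = 297 / 309
RQ = 0.9612


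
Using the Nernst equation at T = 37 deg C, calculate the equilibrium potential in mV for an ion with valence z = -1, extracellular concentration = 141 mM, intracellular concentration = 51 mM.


E = (RT/(zF)) * ln(C_out/C_in)
T = 37 + 273.15 = 310.15 K
E = (8.314 * 310.15 / (-1 * 96485)) * ln(141/51)
E = -27.18 mV


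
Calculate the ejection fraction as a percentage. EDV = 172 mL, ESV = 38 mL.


SV = EDV - ESV = 172 - 38 = 134 mL
EF = SV/EDV * 100 = 134/172 * 100
EF = 77.91%


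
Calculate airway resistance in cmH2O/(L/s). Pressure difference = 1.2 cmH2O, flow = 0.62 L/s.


R = dP / flow
R = 1.2 / 0.62
R = 1.935 cmH2O/(L/s)


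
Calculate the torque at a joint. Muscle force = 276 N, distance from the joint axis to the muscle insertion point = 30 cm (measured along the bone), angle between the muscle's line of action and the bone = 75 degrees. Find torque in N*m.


Torque = F * d * sin(theta)   (moment arm = d*sin(theta))
d = 30 cm = 0.3 m
Torque = 276 * 0.3 * sin(75)
Torque = 79.98 N*m


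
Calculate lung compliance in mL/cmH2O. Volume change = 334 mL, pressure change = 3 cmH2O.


C = dV / dP
C = 334 / 3
C = 111.3 mL/cmH2O


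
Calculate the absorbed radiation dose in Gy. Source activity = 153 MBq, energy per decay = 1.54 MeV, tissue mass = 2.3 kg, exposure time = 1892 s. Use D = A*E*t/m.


A = 153 MBq = 1.5300e+08 Bq
E = 1.54 MeV = 2.46708e-13 J
D = A*E*t/m = 1.5300e+08*2.46708e-13*1892/2.3
D = 0.03105 Gy


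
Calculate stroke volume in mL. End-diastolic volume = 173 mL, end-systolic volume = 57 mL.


SV = EDV - ESV
SV = 173 - 57
SV = 116 mL


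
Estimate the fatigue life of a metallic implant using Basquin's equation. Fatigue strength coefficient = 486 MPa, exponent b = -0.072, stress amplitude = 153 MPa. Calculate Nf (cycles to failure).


sigma_a = sigma_f' * (2Nf)^b
2Nf = (sigma_a/sigma_f')^(1/b)
2Nf = (153/486)^(1/-0.072)
2Nf = 9363885.4
Nf = 4.6819e+06


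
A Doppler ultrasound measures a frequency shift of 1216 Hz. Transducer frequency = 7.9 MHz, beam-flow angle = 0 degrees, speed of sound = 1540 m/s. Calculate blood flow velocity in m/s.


v = fd * c / (2 * f0 * cos(theta))
v = 1216 * 1540 / (2 * 7.9000e+06 * cos(0))
v = 0.1185 m/s


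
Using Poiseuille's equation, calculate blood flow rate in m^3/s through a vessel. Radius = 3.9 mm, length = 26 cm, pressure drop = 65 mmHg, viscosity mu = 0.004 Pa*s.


Q = pi*r^4*dP / (8*mu*L)
r = 0.0039 m, L = 0.26 m
dP = 65 mmHg = 8665.93 Pa
Q = 7.5701e-04 m^3/s


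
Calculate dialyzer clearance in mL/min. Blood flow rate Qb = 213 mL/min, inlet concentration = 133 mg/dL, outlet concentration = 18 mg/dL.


K = Qb * (Cb_in - Cb_out) / Cb_in
K = 213 * (133 - 18) / 133
K = 184.2 mL/min


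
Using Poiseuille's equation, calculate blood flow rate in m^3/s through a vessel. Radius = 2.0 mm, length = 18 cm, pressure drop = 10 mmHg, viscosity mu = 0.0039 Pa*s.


Q = pi*r^4*dP / (8*mu*L)
r = 0.002 m, L = 0.18 m
dP = 10 mmHg = 1333.22 Pa
Q = 1.1933e-05 m^3/s


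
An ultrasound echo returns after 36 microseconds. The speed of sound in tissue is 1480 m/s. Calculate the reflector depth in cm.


depth = c * t / 2
t = 36 us = 3.6000e-05 s
depth = 1480 * 3.6000e-05 / 2
depth = 0.02664 m = 2.664 cm


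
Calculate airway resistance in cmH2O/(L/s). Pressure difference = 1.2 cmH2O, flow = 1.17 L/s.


R = dP / flow
R = 1.2 / 1.17
R = 1.026 cmH2O/(L/s)


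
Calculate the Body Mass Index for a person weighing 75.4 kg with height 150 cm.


BMI = weight / height^2
height = 150 cm = 1.5 m
BMI = 75.4 / 1.5^2
BMI = 33.51 kg/m^2


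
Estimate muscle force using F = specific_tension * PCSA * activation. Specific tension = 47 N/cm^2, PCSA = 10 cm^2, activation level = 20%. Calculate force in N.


F = sigma * PCSA * activation
F = 47 * 10 * 0.2
F = 94 N


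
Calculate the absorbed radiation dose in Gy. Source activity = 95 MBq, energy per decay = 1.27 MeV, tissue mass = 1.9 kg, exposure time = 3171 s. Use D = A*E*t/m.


A = 95 MBq = 9.5000e+07 Bq
E = 1.27 MeV = 2.03454e-13 J
D = A*E*t/m = 9.5000e+07*2.03454e-13*3171/1.9
D = 0.03226 Gy


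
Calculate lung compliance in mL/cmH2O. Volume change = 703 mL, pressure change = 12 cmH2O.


C = dV / dP
C = 703 / 12
C = 58.58 mL/cmH2O


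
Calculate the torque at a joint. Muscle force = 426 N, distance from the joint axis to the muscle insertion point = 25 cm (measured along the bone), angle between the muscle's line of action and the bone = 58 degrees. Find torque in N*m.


Torque = F * d * sin(theta)   (moment arm = d*sin(theta))
d = 25 cm = 0.25 m
Torque = 426 * 0.25 * sin(58)
Torque = 90.32 N*m


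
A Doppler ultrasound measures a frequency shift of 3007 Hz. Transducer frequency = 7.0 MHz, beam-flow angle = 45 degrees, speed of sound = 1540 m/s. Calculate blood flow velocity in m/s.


v = fd * c / (2 * f0 * cos(theta))
v = 3007 * 1540 / (2 * 7.0000e+06 * cos(45))
v = 0.4678 m/s


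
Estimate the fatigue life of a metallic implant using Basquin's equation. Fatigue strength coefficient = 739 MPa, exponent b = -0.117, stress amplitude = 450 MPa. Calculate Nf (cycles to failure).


sigma_a = sigma_f' * (2Nf)^b
2Nf = (sigma_a/sigma_f')^(1/b)
2Nf = (450/739)^(1/-0.117)
2Nf = 69.390258
Nf = 34.7


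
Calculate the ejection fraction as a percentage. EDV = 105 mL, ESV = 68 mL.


SV = EDV - ESV = 105 - 68 = 37 mL
EF = SV/EDV * 100 = 37/105 * 100
EF = 35.24%


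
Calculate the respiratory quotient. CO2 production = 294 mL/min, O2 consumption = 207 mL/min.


RQ = VCO2 / VO2
RQ = 294 / 207
RQ = 1.42


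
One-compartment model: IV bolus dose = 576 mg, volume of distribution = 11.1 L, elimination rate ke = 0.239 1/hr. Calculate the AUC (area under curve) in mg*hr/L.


C0 = Dose/Vd = 576/11.1 = 51.8919 mg/L
AUC = C0/ke = 51.8919/0.239
AUC = 217.1 mg*hr/L


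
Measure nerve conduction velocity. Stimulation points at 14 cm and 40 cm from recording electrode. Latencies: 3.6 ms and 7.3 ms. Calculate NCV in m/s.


Distance = (40 - 14) / 100 = 0.26 m
dt = (7.3 - 3.6) / 1000 = 0.0037 s
NCV = dist / dt = 70.27 m/s


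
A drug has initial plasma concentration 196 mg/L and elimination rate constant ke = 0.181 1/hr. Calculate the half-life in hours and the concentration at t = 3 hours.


t_half = ln(2) / ke = 0.693147 / 0.181 = 3.83 hr
C(t) = C0 * exp(-ke*t) = 196 * exp(-0.181*3)
C(3) = 113.9 mg/L


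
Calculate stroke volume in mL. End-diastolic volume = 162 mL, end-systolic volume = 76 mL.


SV = EDV - ESV
SV = 162 - 76
SV = 86 mL


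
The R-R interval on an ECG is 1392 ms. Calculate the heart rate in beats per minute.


HR = 60 / RR_interval(s)
RR = 1392 ms = 1.392 s
HR = 60 / 1.392 = 43.1 bpm


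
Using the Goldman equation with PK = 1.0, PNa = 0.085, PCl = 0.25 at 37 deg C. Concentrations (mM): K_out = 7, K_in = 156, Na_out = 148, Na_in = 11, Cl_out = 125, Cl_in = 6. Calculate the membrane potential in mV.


Vm = (RT/F)*ln((PK*Ko + PNa*Nao + PCl*Cli)/(PK*Ki + PNa*Nai + PCl*Clo))
Numer = 21.08, Denom = 188.185
Vm = -58.5 mV


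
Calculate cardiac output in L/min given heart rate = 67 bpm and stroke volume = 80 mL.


CO = HR * SV
CO = 67 * 80 / 1000
CO = 5.36 L/min


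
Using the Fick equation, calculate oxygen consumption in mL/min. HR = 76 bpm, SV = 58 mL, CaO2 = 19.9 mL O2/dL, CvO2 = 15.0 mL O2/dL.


CO = HR*SV = 76*58/1000 = 4.408 L/min
a-v O2 diff = 19.9 - 15.0 = 4.9 mL/dL
VO2 = CO * (CaO2-CvO2) * 10 dL/L
VO2 = 4.408 * 4.9 * 10
VO2 = 216 mL/min


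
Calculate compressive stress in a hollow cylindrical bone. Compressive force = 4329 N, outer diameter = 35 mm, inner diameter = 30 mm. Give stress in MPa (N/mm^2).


A = pi*(r_o^2 - r_i^2)
r_o = 17.5 mm, r_i = 15 mm
A = 255.254 mm^2
sigma = F/A = 4329 / 255.254
sigma = 16.96 MPa


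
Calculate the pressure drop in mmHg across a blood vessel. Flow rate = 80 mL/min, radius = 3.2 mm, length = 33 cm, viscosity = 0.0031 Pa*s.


dP = 8*mu*L*Q / (pi*r^4)
Q = 80 mL/min = 1.33333e-06 m^3/s
dP = 33.1248 Pa = 33.1248 / 133.322 mmHg = 0.2485 mmHg


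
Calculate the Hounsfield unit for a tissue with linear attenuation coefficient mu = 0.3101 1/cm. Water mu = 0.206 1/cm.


HU = ((mu_tissue - mu_water) / mu_water) * 1000
HU = ((0.3101 - 0.206) / 0.206) * 1000
HU = 505.3


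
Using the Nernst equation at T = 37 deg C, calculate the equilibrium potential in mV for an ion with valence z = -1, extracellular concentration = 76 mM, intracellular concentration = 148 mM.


E = (RT/(zF)) * ln(C_out/C_in)
T = 37 + 273.15 = 310.15 K
E = (8.314 * 310.15 / (-1 * 96485)) * ln(76/148)
E = 17.81 mV


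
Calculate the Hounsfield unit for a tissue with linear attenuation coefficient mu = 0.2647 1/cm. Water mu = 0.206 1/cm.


HU = ((mu_tissue - mu_water) / mu_water) * 1000
HU = ((0.2647 - 0.206) / 0.206) * 1000
HU = 285


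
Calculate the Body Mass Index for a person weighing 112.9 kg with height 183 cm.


BMI = weight / height^2
height = 183 cm = 1.83 m
BMI = 112.9 / 1.83^2
BMI = 33.71 kg/m^2


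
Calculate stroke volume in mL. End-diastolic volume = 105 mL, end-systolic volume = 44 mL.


SV = EDV - ESV
SV = 105 - 44
SV = 61 mL


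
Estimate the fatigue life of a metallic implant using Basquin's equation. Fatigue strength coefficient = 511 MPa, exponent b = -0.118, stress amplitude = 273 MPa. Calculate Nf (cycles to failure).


sigma_a = sigma_f' * (2Nf)^b
2Nf = (sigma_a/sigma_f')^(1/b)
2Nf = (273/511)^(1/-0.118)
2Nf = 202.89593
Nf = 101.4


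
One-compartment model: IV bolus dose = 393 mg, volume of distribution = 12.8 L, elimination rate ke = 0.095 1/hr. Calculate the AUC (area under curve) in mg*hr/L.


C0 = Dose/Vd = 393/12.8 = 30.7031 mg/L
AUC = C0/ke = 30.7031/0.095
AUC = 323.2 mg*hr/L


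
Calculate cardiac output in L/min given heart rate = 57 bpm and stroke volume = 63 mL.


CO = HR * SV
CO = 57 * 63 / 1000
CO = 3.591 L/min


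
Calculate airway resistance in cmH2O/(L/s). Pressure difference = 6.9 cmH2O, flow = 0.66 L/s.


R = dP / flow
R = 6.9 / 0.66
R = 10.45 cmH2O/(L/s)


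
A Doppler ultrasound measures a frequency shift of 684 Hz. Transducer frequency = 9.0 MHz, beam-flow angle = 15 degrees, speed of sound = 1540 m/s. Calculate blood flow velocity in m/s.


v = fd * c / (2 * f0 * cos(theta))
v = 684 * 1540 / (2 * 9.0000e+06 * cos(15))
v = 0.06058 m/s


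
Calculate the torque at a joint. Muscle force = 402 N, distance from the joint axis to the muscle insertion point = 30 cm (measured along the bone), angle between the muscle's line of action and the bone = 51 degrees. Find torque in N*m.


Torque = F * d * sin(theta)   (moment arm = d*sin(theta))
d = 30 cm = 0.3 m
Torque = 402 * 0.3 * sin(51)
Torque = 93.72 N*m
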